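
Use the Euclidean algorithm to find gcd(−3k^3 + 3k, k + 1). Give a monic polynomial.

k + 1

By polynomial division,
  −3k^3 + 3k = (−3k^2 + 3k)(k + 1) + (0)
The last nonzero remainder k + 1 is already monic.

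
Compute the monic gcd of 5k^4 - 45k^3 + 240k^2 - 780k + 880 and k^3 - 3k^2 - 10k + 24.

By polynomial division,
  5k^4 - 45k^3 + 240k^2 - 780k + 880 = (5k - 30)(k^3 - 3k^2 - 10k + 24) + (200k^2 - 1200k + 1600)
  k^3 - 3k^2 - 10k + 24 = ((1/200)k + 3/200)(200k^2 - 1200k + 1600) + (0)
Last nonzero remainder: 200k^2 - 1200k + 1600. Dividing through by 200 gives the monic gcd k^2 - 6k + 8.

k^2 - 6k + 8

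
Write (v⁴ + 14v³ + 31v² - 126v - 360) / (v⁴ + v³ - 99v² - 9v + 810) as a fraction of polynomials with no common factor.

(v + 4)/(v - 9)

Euclidean algorithm in ℚ[v]:
  v⁴ + 14v³ + 31v² - 126v - 360 = (v⁴ + v³ - 99v² - 9v + 810) + (13v³ + 130v² - 117v - 1170)
  v⁴ + v³ - 99v² - 9v + 810 = ((1/13)v - 9/13)(13v³ + 130v² - 117v - 1170) + (0)
Last nonzero remainder: 13v³ + 130v² - 117v - 1170. Dividing through by 13 gives the monic gcd v³ + 10v² - 9v - 90.
Cancel v³ + 10v² - 9v - 90 from numerator and denominator to get the reduced form.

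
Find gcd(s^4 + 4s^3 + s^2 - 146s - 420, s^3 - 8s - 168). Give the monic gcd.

Apply the Euclidean algorithm:
  s^4 + 4s^3 + s^2 - 146s - 420 = (s + 4)(s^3 - 8s - 168) + (9s^2 + 54s + 252)
  s^3 - 8s - 168 = ((1/9)s - 2/3)(9s^2 + 54s + 252) + (0)
Last nonzero remainder: 9s^2 + 54s + 252. Dividing through by 9 gives the monic gcd s^2 + 6s + 28.

s^2 + 6s + 28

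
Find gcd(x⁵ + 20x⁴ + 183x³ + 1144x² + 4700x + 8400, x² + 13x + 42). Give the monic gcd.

Apply the Euclidean algorithm:
  x⁵ + 20x⁴ + 183x³ + 1144x² + 4700x + 8400 = (x³ + 7x² + 50x + 200)(x² + 13x + 42) + (0)
The last nonzero remainder x² + 13x + 42 is already monic.

x² + 13x + 42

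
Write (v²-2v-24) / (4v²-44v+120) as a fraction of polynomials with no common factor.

Euclidean algorithm in ℚ[v]:
  v²-2v-24 = (1/4)(4v²-44v+120) + (9v-54)
  4v²-44v+120 = ((4/9)v-20/9)(9v-54) + (0)
Last nonzero remainder: 9v-54. Dividing through by 9 gives the monic gcd v-6.
Cancel v-6 from numerator and denominator to get the reduced form.

(v+4)/(4v-20)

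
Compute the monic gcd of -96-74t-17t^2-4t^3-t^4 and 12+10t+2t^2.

By polynomial division,
  -t^4-4t^3-17t^2-74t-96 = (-(1/2)t^2+(1/2)t-8)(2t^2+10t+12) + (0)
Last nonzero remainder: 2t^2+10t+12. Dividing through by 2 gives the monic gcd t^2+5t+6.

6+5t+t^2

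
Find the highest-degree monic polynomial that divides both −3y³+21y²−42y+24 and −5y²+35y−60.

Apply the Euclidean algorithm:
  −3y³+21y²−42y+24 = ((3/5)y)(−5y²+35y−60) + (−6y+24)
  −5y²+35y−60 = ((5/6)y−5/2)(−6y+24) + (0)
Last nonzero remainder: −6y+24. Dividing through by −6 gives the monic gcd y−4.

y−4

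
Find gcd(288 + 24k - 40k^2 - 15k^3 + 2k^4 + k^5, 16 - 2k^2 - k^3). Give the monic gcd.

8 + 4k + k^2

Apply the Euclidean algorithm:
  k^5 + 2k^4 - 15k^3 - 40k^2 + 24k + 288 = (-k^2 + 15)(-k^3 - 2k^2 + 16) + (6k^2 + 24k + 48)
  -k^3 - 2k^2 + 16 = (-(1/6)k + 1/3)(6k^2 + 24k + 48) + (0)
Last nonzero remainder: 6k^2 + 24k + 48. Dividing through by 6 gives the monic gcd k^2 + 4k + 8.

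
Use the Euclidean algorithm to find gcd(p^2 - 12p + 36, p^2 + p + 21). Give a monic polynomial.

1

Euclidean algorithm in ℚ[p]:
  p^2 - 12p + 36 = (p^2 + p + 21) + (-13p + 15)
  p^2 + p + 21 = (-(1/13)p - 28/169)(-13p + 15) + (3969/169)
  -13p + 15 = (-(2197/3969)p + 845/1323)(3969/169) + (0)
The last nonzero remainder is the constant 3969/169, so the polynomials are coprime and gcd = 1.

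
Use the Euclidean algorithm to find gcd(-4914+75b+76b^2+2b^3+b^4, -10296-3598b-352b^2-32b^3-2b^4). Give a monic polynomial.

Apply the Euclidean algorithm:
  b^4+2b^3+76b^2+75b-4914 = (-1/2)(-2b^4-32b^3-352b^2-3598b-10296) + (-14b^3-100b^2-1724b-10062)
  -2b^4-32b^3-352b^2-3598b-10296 = ((1/7)b+62/49)(-14b^3-100b^2-1724b-10062) + ((1020/49)b^2+(1020/49)b+119340/49)
  -14b^3-100b^2-1724b-10062 = (-(343/510)b-2107/510)((1020/49)b^2+(1020/49)b+119340/49) + (0)
Last nonzero remainder: (1020/49)b^2+(1020/49)b+119340/49. Dividing through by 1020/49 gives the monic gcd b^2+b+117.

117+b+b^2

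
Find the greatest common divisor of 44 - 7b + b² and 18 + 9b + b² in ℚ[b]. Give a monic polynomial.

Euclidean algorithm in ℚ[b]:
  b² - 7b + 44 = (b² + 9b + 18) + (-16b + 26)
  b² + 9b + 18 = (-(1/16)b - 85/128)(-16b + 26) + (2257/64)
  -16b + 26 = (-(1024/2257)b + 1664/2257)(2257/64) + (0)
The last nonzero remainder is the constant 2257/64, so the polynomials are coprime and gcd = 1.

1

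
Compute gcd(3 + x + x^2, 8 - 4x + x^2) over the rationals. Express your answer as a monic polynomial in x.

Repeated division with remainder:
  x^2 + x + 3 = (x^2 - 4x + 8) + (5x - 5)
  x^2 - 4x + 8 = ((1/5)x - 3/5)(5x - 5) + (5)
  5x - 5 = (x - 1)(5) + (0)
The last nonzero remainder is the constant 5, so the polynomials are coprime and gcd = 1.

1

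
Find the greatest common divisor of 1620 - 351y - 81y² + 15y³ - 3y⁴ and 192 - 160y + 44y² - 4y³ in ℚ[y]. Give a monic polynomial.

-3 + y

Apply the Euclidean algorithm:
  -3y⁴ + 15y³ - 81y² - 351y + 1620 = ((3/4)y + 9/2)(-4y³ + 44y² - 160y + 192) + (-159y² + 225y + 756)
  -4y³ + 44y² - 160y + 192 = ((4/159)y - 2032/8427)(-159y² + 225y + 756) + (-(350464/2809)y + 1051392/2809)
  -159y² + 225y + 756 = ((446631/350464)y + 176967/87616)(-(350464/2809)y + 1051392/2809) + (0)
Last nonzero remainder: -(350464/2809)y + 1051392/2809. Dividing through by -350464/2809 gives the monic gcd y - 3.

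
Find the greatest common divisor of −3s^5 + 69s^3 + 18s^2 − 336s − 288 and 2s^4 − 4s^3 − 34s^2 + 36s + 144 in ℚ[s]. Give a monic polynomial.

s^3 − 5s^2 − 2s + 24

Euclidean algorithm in ℚ[s]:
  −3s^5 + 69s^3 + 18s^2 − 336s − 288 = (−(3/2)s − 3)(2s^4 − 4s^3 − 34s^2 + 36s + 144) + (6s^3 − 30s^2 − 12s + 144)
  2s^4 − 4s^3 − 34s^2 + 36s + 144 = ((1/3)s + 1)(6s^3 − 30s^2 − 12s + 144) + (0)
Last nonzero remainder: 6s^3 − 30s^2 − 12s + 144. Dividing through by 6 gives the monic gcd s^3 − 5s^2 − 2s + 24.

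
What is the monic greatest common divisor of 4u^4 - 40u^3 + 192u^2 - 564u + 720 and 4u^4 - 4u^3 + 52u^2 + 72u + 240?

Apply the Euclidean algorithm:
  4u^4 - 40u^3 + 192u^2 - 564u + 720 = (4u^4 - 4u^3 + 52u^2 + 72u + 240) + (-36u^3 + 140u^2 - 636u + 480)
  4u^4 - 4u^3 + 52u^2 + 72u + 240 = (-(1/9)u - 26/81)(-36u^3 + 140u^2 - 636u + 480) + ((2128/81)u^2 - (2128/27)u + 10640/27)
  -36u^3 + 140u^2 - 636u + 480 = (-(729/532)u + 162/133)((2128/81)u^2 - (2128/27)u + 10640/27) + (0)
Last nonzero remainder: (2128/81)u^2 - (2128/27)u + 10640/27. Dividing through by 2128/81 gives the monic gcd u^2 - 3u + 15.

u^2 - 3u + 15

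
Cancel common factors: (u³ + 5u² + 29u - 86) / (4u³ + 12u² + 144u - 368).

(u² + 7u + 43)/(4u² + 20u + 184)

Euclidean algorithm in ℚ[u]:
  u³ + 5u² + 29u - 86 = (1/4)(4u³ + 12u² + 144u - 368) + (2u² - 7u + 6)
  4u³ + 12u² + 144u - 368 = (2u + 13)(2u² - 7u + 6) + (223u - 446)
  2u² - 7u + 6 = ((2/223)u - 3/223)(223u - 446) + (0)
Last nonzero remainder: 223u - 446. Dividing through by 223 gives the monic gcd u - 2.
Cancel u - 2 from numerator and denominator to get the reduced form.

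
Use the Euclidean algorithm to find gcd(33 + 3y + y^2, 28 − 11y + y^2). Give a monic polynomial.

Apply the Euclidean algorithm:
  y^2 + 3y + 33 = (y^2 − 11y + 28) + (14y + 5)
  y^2 − 11y + 28 = ((1/14)y − 159/196)(14y + 5) + (6283/196)
  14y + 5 = ((2744/6283)y + 980/6283)(6283/196) + (0)
The last nonzero remainder is the constant 6283/196, so the polynomials are coprime and gcd = 1.

1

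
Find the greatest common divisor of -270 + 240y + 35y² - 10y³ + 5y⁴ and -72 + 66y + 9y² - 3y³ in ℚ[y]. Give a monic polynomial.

-1 + y

Apply the Euclidean algorithm:
  5y⁴ - 10y³ + 35y² + 240y - 270 = (-(5/3)y - 5/3)(-3y³ + 9y² + 66y - 72) + (160y² + 230y - 390)
  -3y³ + 9y² + 66y - 72 = (-(3/160)y + 213/2560)(160y² + 230y - 390) + ((10125/256)y - 10125/256)
  160y² + 230y - 390 = ((8192/2025)y + 6656/675)((10125/256)y - 10125/256) + (0)
Last nonzero remainder: (10125/256)y - 10125/256. Dividing through by 10125/256 gives the monic gcd y - 1.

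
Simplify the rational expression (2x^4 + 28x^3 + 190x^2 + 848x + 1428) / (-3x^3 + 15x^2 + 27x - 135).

(-2x^3 - 22x^2 - 124x - 476)/(3x^2 - 24x + 45)

Repeated division with remainder:
  2x^4 + 28x^3 + 190x^2 + 848x + 1428 = (-(2/3)x - 38/3)(-3x^3 + 15x^2 + 27x - 135) + (398x^2 + 1100x - 282)
  -3x^3 + 15x^2 + 27x - 135 = (-(3/398)x + 4635/79202)(398x^2 + 1100x - 282) + (-(1564200/39601)x - 4692600/39601)
  398x^2 + 1100x - 282 = (-(7880599/782100)x + 1861247/782100)(-(1564200/39601)x - 4692600/39601) + (0)
Last nonzero remainder: -(1564200/39601)x - 4692600/39601. Dividing through by -1564200/39601 gives the monic gcd x + 3.
Cancel x + 3 from numerator and denominator to get the reduced form.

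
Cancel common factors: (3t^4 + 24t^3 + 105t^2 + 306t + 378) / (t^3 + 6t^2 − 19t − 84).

Apply the Euclidean algorithm:
  3t^4 + 24t^3 + 105t^2 + 306t + 378 = (3t + 6)(t^3 + 6t^2 − 19t − 84) + (126t^2 + 672t + 882)
  t^3 + 6t^2 − 19t − 84 = ((1/126)t + 1/189)(126t^2 + 672t + 882) + (−(266/9)t − 266/3)
  126t^2 + 672t + 882 = (−(81/19)t − 189/19)(−(266/9)t − 266/3) + (0)
Last nonzero remainder: −(266/9)t − 266/3. Dividing through by −266/9 gives the monic gcd t + 3.
Cancel t + 3 from numerator and denominator to get the reduced form.

(3t^3 + 15t^2 + 60t + 126)/(t^2 + 3t − 28)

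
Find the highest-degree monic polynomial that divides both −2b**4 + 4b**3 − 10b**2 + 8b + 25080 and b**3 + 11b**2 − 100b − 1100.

By polynomial division,
  −2b**4 + 4b**3 − 10b**2 + 8b + 25080 = (−2b + 26)(b**3 + 11b**2 − 100b − 1100) + (−496b**2 + 408b + 53680)
  b**3 + 11b**2 − 100b − 1100 = (−(1/496)b − 733/30752)(−496b**2 + 408b + 53680) + ((69003/3844)b + 345015/1922)
  −496b**2 + 408b + 53680 = (−(1906624/69003)b + 1875872/6273)((69003/3844)b + 345015/1922) + (0)
Last nonzero remainder: (69003/3844)b + 345015/1922. Dividing through by 69003/3844 gives the monic gcd b + 10.

b + 10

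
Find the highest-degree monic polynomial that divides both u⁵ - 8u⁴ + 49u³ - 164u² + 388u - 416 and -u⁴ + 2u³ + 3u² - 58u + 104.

u³ - 6u² + 21u - 26

Repeated division with remainder:
  u⁵ - 8u⁴ + 49u³ - 164u² + 388u - 416 = (-u + 6)(-u⁴ + 2u³ + 3u² - 58u + 104) + (40u³ - 240u² + 840u - 1040)
  -u⁴ + 2u³ + 3u² - 58u + 104 = (-(1/40)u - 1/10)(40u³ - 240u² + 840u - 1040) + (0)
Last nonzero remainder: 40u³ - 240u² + 840u - 1040. Dividing through by 40 gives the monic gcd u³ - 6u² + 21u - 26.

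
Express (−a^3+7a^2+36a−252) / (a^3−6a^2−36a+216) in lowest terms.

(−a+7)/(a−6)

Apply the Euclidean algorithm:
  −a^3+7a^2+36a−252 = (−1)(a^3−6a^2−36a+216) + (a^2−36)
  a^3−6a^2−36a+216 = (a−6)(a^2−36) + (0)
The last nonzero remainder a^2−36 is already monic.
Cancel a^2−36 from numerator and denominator to get the reduced form.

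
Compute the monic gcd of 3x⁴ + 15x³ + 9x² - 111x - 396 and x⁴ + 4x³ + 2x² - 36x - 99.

Apply the Euclidean algorithm:
  3x⁴ + 15x³ + 9x² - 111x - 396 = (3)(x⁴ + 4x³ + 2x² - 36x - 99) + (3x³ + 3x² - 3x - 99)
  x⁴ + 4x³ + 2x² - 36x - 99 = ((1/3)x + 1)(3x³ + 3x² - 3x - 99) + (0)
Last nonzero remainder: 3x³ + 3x² - 3x - 99. Dividing through by 3 gives the monic gcd x³ + x² - x - 33.

x³ + x² - x - 33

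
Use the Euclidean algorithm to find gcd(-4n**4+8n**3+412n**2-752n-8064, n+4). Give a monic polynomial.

By polynomial division,
  -4n**4+8n**3+412n**2-752n-8064 = (-4n**3+24n**2+316n-2016)(n+4) + (0)
The last nonzero remainder n+4 is already monic.

n+4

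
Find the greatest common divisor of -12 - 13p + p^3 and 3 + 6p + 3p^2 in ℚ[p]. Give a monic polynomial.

1 + p

Apply the Euclidean algorithm:
  p^3 - 13p - 12 = ((1/3)p - 2/3)(3p^2 + 6p + 3) + (-10p - 10)
  3p^2 + 6p + 3 = (-(3/10)p - 3/10)(-10p - 10) + (0)
Last nonzero remainder: -10p - 10. Dividing through by -10 gives the monic gcd p + 1.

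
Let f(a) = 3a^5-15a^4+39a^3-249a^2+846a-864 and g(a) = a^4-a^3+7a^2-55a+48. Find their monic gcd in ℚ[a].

a^3+7a-48

Repeated division with remainder:
  3a^5-15a^4+39a^3-249a^2+846a-864 = (3a-12)(a^4-a^3+7a^2-55a+48) + (6a^3+42a-288)
  a^4-a^3+7a^2-55a+48 = ((1/6)a-1/6)(6a^3+42a-288) + (0)
Last nonzero remainder: 6a^3+42a-288. Dividing through by 6 gives the monic gcd a^3+7a-48.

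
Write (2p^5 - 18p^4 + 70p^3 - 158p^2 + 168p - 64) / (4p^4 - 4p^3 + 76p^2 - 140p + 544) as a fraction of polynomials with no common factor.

Euclidean algorithm in ℚ[p]:
  2p^5 - 18p^4 + 70p^3 - 158p^2 + 168p - 64 = ((1/2)p - 4)(4p^4 - 4p^3 + 76p^2 - 140p + 544) + (16p^3 + 216p^2 - 664p + 2112)
  4p^4 - 4p^3 + 76p^2 - 140p + 544 = ((1/4)p - 29/8)(16p^3 + 216p^2 - 664p + 2112) + (1025p^2 - 3075p + 8200)
  16p^3 + 216p^2 - 664p + 2112 = ((16/1025)p + 264/1025)(1025p^2 - 3075p + 8200) + (0)
Last nonzero remainder: 1025p^2 - 3075p + 8200. Dividing through by 1025 gives the monic gcd p^2 - 3p + 8.
Cancel p^2 - 3p + 8 from numerator and denominator to get the reduced form.

(p^3 - 6p^2 + 9p - 4)/(2p^2 + 4p + 34)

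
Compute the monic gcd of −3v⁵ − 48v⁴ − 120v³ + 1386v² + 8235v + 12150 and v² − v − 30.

v² − v − 30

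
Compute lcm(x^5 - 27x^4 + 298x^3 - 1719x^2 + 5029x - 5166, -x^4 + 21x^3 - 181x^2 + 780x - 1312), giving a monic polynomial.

By polynomial division,
  x^5 - 27x^4 + 298x^3 - 1719x^2 + 5029x - 5166 = (-x + 6)(-x^4 + 21x^3 - 181x^2 + 780x - 1312) + (-9x^3 + 147x^2 - 963x + 2706)
  -x^4 + 21x^3 - 181x^2 + 780x - 1312 = ((1/9)x - 14/27)(-9x^3 + 147x^2 - 963x + 2706) + ((20/9)x^2 - 20x + 820/9)
  -9x^3 + 147x^2 - 963x + 2706 = (-(81/20)x + 297/10)((20/9)x^2 - 20x + 820/9) + (0)
Last nonzero remainder: (20/9)x^2 - 20x + 820/9. Dividing through by 20/9 gives the monic gcd x^2 - 9x + 41.
Then lcm(f, g) = f·g / gcd(f, g); expanding and making the result monic gives the answer.

x^7 - 39x^6 + 654x^5 - 6159x^4 + 35193x^3 - 120522x^2 + 222920x - 165312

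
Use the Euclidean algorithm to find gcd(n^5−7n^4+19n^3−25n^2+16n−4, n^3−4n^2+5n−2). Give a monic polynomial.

Apply the Euclidean algorithm:
  n^5−7n^4+19n^3−25n^2+16n−4 = (n^2−3n+2)(n^3−4n^2+5n−2) + (0)
The last nonzero remainder n^3−4n^2+5n−2 is already monic.

n^3−4n^2+5n−2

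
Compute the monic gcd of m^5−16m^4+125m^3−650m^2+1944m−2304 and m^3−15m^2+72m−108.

Repeated division with remainder:
  m^5−16m^4+125m^3−650m^2+1944m−2304 = (m^2−m+38)(m^3−15m^2+72m−108) + (100m^2−900m+1800)
  m^3−15m^2+72m−108 = ((1/100)m−3/50)(100m^2−900m+1800) + (0)
Last nonzero remainder: 100m^2−900m+1800. Dividing through by 100 gives the monic gcd m^2−9m+18.

m^2−9m+18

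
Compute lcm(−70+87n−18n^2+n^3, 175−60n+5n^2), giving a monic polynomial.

350−505n+177n^2−23n^3+n^4

Repeated division with remainder:
  n^3−18n^2+87n−70 = ((1/5)n−6/5)(5n^2−60n+175) + (−20n+140)
  5n^2−60n+175 = (−(1/4)n+5/4)(−20n+140) + (0)
Last nonzero remainder: −20n+140. Dividing through by −20 gives the monic gcd n−7.
Then lcm(f, g) = f·g / gcd(f, g); expanding and making the result monic gives the answer.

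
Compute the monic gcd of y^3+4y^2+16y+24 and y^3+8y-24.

y^2+2y+12

Repeated division with remainder:
  y^3+4y^2+16y+24 = (y^3+8y-24) + (4y^2+8y+48)
  y^3+8y-24 = ((1/4)y-1/2)(4y^2+8y+48) + (0)
Last nonzero remainder: 4y^2+8y+48. Dividing through by 4 gives the monic gcd y^2+2y+12.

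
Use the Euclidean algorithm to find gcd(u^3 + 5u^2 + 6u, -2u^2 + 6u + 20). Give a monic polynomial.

Repeated division with remainder:
  u^3 + 5u^2 + 6u = (-(1/2)u - 4)(-2u^2 + 6u + 20) + (40u + 80)
  -2u^2 + 6u + 20 = (-(1/20)u + 1/4)(40u + 80) + (0)
Last nonzero remainder: 40u + 80. Dividing through by 40 gives the monic gcd u + 2.

u + 2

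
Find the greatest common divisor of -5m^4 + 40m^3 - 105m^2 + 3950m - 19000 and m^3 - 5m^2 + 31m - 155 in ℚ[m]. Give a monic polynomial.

m - 5

Repeated division with remainder:
  -5m^4 + 40m^3 - 105m^2 + 3950m - 19000 = (-5m + 15)(m^3 - 5m^2 + 31m - 155) + (125m^2 + 2710m - 16675)
  m^3 - 5m^2 + 31m - 155 = ((1/125)m - 667/3125)(125m^2 + 2710m - 16675) + ((464264/625)m - 464264/125)
  125m^2 + 2710m - 16675 = ((78125/464264)m + 2084375/464264)((464264/625)m - 464264/125) + (0)
Last nonzero remainder: (464264/625)m - 464264/125. Dividing through by 464264/625 gives the monic gcd m - 5.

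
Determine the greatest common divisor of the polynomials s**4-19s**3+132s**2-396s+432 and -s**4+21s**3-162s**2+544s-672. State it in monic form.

s**2-10s+24

By polynomial division,
  s**4-19s**3+132s**2-396s+432 = (-1)(-s**4+21s**3-162s**2+544s-672) + (2s**3-30s**2+148s-240)
  -s**4+21s**3-162s**2+544s-672 = (-(1/2)s+3)(2s**3-30s**2+148s-240) + (2s**2-20s+48)
  2s**3-30s**2+148s-240 = (s-5)(2s**2-20s+48) + (0)
Last nonzero remainder: 2s**2-20s+48. Dividing through by 2 gives the monic gcd s**2-10s+24.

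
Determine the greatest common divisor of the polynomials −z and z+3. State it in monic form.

Euclidean algorithm in ℚ[z]:
  −z = (−1)(z+3) + (3)
  z+3 = ((1/3)z+1)(3) + (0)
The last nonzero remainder is the constant 3, so the polynomials are coprime and gcd = 1.

1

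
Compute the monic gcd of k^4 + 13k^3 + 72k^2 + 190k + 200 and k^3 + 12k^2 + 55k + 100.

k^2 + 7k + 20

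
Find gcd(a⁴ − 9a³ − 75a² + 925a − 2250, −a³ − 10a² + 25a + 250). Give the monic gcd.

Apply the Euclidean algorithm:
  a⁴ − 9a³ − 75a² + 925a − 2250 = (−a + 19)(−a³ − 10a² + 25a + 250) + (140a² + 700a − 7000)
  −a³ − 10a² + 25a + 250 = (−(1/140)a − 1/28)(140a² + 700a − 7000) + (0)
Last nonzero remainder: 140a² + 700a − 7000. Dividing through by 140 gives the monic gcd a² + 5a − 50.

a² + 5a − 50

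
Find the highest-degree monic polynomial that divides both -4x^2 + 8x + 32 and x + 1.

1

Euclidean algorithm in ℚ[x]:
  -4x^2 + 8x + 32 = (-4x + 12)(x + 1) + (20)
  x + 1 = ((1/20)x + 1/20)(20) + (0)
The last nonzero remainder is the constant 20, so the polynomials are coprime and gcd = 1.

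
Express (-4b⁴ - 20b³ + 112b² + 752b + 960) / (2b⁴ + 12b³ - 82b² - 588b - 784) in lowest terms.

(-2b² + 2b + 60)/(b² - 49)

Euclidean algorithm in ℚ[b]:
  -4b⁴ - 20b³ + 112b² + 752b + 960 = (-2)(2b⁴ + 12b³ - 82b² - 588b - 784) + (4b³ - 52b² - 424b - 608)
  2b⁴ + 12b³ - 82b² - 588b - 784 = ((1/2)b + 19/2)(4b³ - 52b² - 424b - 608) + (624b² + 3744b + 4992)
  4b³ - 52b² - 424b - 608 = ((1/156)b - 19/156)(624b² + 3744b + 4992) + (0)
Last nonzero remainder: 624b² + 3744b + 4992. Dividing through by 624 gives the monic gcd b² + 6b + 8.
Cancel b² + 6b + 8 from numerator and denominator to get the reduced form.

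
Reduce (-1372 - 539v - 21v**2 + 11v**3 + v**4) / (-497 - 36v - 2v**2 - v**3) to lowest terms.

Euclidean algorithm in ℚ[v]:
  v**4 + 11v**3 - 21v**2 - 539v - 1372 = (-v - 9)(-v**3 - 2v**2 - 36v - 497) + (-75v**2 - 1360v - 5845)
  -v**3 - 2v**2 - 36v - 497 = ((1/75)v - 242/1125)(-75v**2 - 1360v - 5845) + (-(56389/225)v - 394723/225)
  -75v**2 - 1360v - 5845 = ((16875/56389)v + 187875/56389)(-(56389/225)v - 394723/225) + (0)
Last nonzero remainder: -(56389/225)v - 394723/225. Dividing through by -56389/225 gives the monic gcd v + 7.
Cancel v + 7 from numerator and denominator to get the reduced form.

(196 + 49v - 4v**2 - v**3)/(71 - 5v + v**2)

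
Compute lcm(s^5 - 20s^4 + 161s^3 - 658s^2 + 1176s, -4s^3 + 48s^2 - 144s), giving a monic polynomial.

Euclidean algorithm in ℚ[s]:
  s^5 - 20s^4 + 161s^3 - 658s^2 + 1176s = (-(1/4)s^2 + 2s - 29/4)(-4s^3 + 48s^2 - 144s) + (-22s^2 + 132s)
  -4s^3 + 48s^2 - 144s = ((2/11)s - 12/11)(-22s^2 + 132s) + (0)
Last nonzero remainder: -22s^2 + 132s. Dividing through by -22 gives the monic gcd s^2 - 6s.
Then lcm(f, g) = f·g / gcd(f, g); expanding and making the result monic gives the answer.

s^6 - 26s^5 + 281s^4 - 1624s^3 + 5124s^2 - 7056s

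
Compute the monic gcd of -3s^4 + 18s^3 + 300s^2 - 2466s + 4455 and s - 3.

s - 3

By polynomial division,
  -3s^4 + 18s^3 + 300s^2 - 2466s + 4455 = (-3s^3 + 9s^2 + 327s - 1485)(s - 3) + (0)
The last nonzero remainder s - 3 is already monic.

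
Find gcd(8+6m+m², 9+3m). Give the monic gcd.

1

Euclidean algorithm in ℚ[m]:
  m²+6m+8 = ((1/3)m+1)(3m+9) + (-1)
  3m+9 = (-3m-9)(-1) + (0)
The last nonzero remainder is the constant -1, so the polynomials are coprime and gcd = 1.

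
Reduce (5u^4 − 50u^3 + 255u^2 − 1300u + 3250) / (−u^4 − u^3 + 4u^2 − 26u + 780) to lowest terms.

Euclidean algorithm in ℚ[u]:
  5u^4 − 50u^3 + 255u^2 − 1300u + 3250 = (−5)(−u^4 − u^3 + 4u^2 − 26u + 780) + (−55u^3 + 275u^2 − 1430u + 7150)
  −u^4 − u^3 + 4u^2 − 26u + 780 = ((1/55)u + 6/55)(−55u^3 + 275u^2 − 1430u + 7150) + (0)
Last nonzero remainder: −55u^3 + 275u^2 − 1430u + 7150. Dividing through by −55 gives the monic gcd u^3 − 5u^2 + 26u − 130.
Cancel u^3 − 5u^2 + 26u − 130 from numerator and denominator to get the reduced form.

(−5u + 25)/(u + 6)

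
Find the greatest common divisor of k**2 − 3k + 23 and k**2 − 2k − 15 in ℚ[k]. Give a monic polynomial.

1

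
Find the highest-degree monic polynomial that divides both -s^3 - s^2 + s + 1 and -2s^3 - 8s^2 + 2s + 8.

Euclidean algorithm in ℚ[s]:
  -s^3 - s^2 + s + 1 = (1/2)(-2s^3 - 8s^2 + 2s + 8) + (3s^2 - 3)
  -2s^3 - 8s^2 + 2s + 8 = (-(2/3)s - 8/3)(3s^2 - 3) + (0)
Last nonzero remainder: 3s^2 - 3. Dividing through by 3 gives the monic gcd s^2 - 1.

s^2 - 1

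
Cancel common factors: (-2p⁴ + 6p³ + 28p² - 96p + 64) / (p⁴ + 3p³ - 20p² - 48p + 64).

(-2p + 4)/(p + 4)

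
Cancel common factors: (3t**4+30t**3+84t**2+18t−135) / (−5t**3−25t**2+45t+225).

By polynomial division,
  3t**4+30t**3+84t**2+18t−135 = (−(3/5)t−3)(−5t**3−25t**2+45t+225) + (36t**2+288t+540)
  −5t**3−25t**2+45t+225 = (−(5/36)t+5/12)(36t**2+288t+540) + (0)
Last nonzero remainder: 36t**2+288t+540. Dividing through by 36 gives the monic gcd t**2+8t+15.
Cancel t**2+8t+15 from numerator and denominator to get the reduced form.

(−3t**2−6t+9)/(5t−15)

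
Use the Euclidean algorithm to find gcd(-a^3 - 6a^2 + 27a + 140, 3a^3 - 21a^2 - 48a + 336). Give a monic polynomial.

Apply the Euclidean algorithm:
  -a^3 - 6a^2 + 27a + 140 = (-1/3)(3a^3 - 21a^2 - 48a + 336) + (-13a^2 + 11a + 252)
  3a^3 - 21a^2 - 48a + 336 = (-(3/13)a + 240/169)(-13a^2 + 11a + 252) + (-(924/169)a - 3696/169)
  -13a^2 + 11a + 252 = ((2197/924)a - 507/44)(-(924/169)a - 3696/169) + (0)
Last nonzero remainder: -(924/169)a - 3696/169. Dividing through by -924/169 gives the monic gcd a + 4.

a + 4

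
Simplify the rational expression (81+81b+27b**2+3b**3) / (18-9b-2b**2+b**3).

(27+18b+3b**2)/(6-5b+b**2)

Apply the Euclidean algorithm:
  3b**3+27b**2+81b+81 = (3)(b**3-2b**2-9b+18) + (33b**2+108b+27)
  b**3-2b**2-9b+18 = ((1/33)b-58/363)(33b**2+108b+27) + ((900/121)b+2700/121)
  33b**2+108b+27 = ((1331/300)b+121/100)((900/121)b+2700/121) + (0)
Last nonzero remainder: (900/121)b+2700/121. Dividing through by 900/121 gives the monic gcd b+3.
Cancel b+3 from numerator and denominator to get the reduced form.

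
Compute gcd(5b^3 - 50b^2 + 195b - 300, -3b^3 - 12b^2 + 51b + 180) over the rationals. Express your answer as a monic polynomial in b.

b - 4

Apply the Euclidean algorithm:
  5b^3 - 50b^2 + 195b - 300 = (-5/3)(-3b^3 - 12b^2 + 51b + 180) + (-70b^2 + 280b)
  -3b^3 - 12b^2 + 51b + 180 = ((3/70)b + 12/35)(-70b^2 + 280b) + (-45b + 180)
  -70b^2 + 280b = ((14/9)b)(-45b + 180) + (0)
Last nonzero remainder: -45b + 180. Dividing through by -45 gives the monic gcd b - 4.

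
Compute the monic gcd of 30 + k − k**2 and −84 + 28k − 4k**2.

Apply the Euclidean algorithm:
  −k**2 + k + 30 = (1/4)(−4k**2 + 28k − 84) + (−6k + 51)
  −4k**2 + 28k − 84 = ((2/3)k + 1)(−6k + 51) + (−135)
  −6k + 51 = ((2/45)k − 17/45)(−135) + (0)
The last nonzero remainder is the constant −135, so the polynomials are coprime and gcd = 1.

1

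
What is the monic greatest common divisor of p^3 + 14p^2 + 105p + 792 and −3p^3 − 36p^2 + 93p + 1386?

p + 11

Euclidean algorithm in ℚ[p]:
  p^3 + 14p^2 + 105p + 792 = (−1/3)(−3p^3 − 36p^2 + 93p + 1386) + (2p^2 + 136p + 1254)
  −3p^3 − 36p^2 + 93p + 1386 = (−(3/2)p + 84)(2p^2 + 136p + 1254) + (−9450p − 103950)
  2p^2 + 136p + 1254 = (−(1/4725)p − 19/1575)(−9450p − 103950) + (0)
Last nonzero remainder: −9450p − 103950. Dividing through by −9450 gives the monic gcd p + 11.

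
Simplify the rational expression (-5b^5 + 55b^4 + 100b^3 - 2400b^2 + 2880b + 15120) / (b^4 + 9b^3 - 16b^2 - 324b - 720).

(-5b^3 + 55b^2 - 80b - 420)/(b^2 + 9b + 20)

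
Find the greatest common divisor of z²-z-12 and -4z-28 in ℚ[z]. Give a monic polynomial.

Repeated division with remainder:
  z²-z-12 = (-(1/4)z+2)(-4z-28) + (44)
  -4z-28 = (-(1/11)z-7/11)(44) + (0)
The last nonzero remainder is the constant 44, so the polynomials are coprime and gcd = 1.

1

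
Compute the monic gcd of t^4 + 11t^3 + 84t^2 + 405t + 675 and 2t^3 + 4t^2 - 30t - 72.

Euclidean algorithm in ℚ[t]:
  t^4 + 11t^3 + 84t^2 + 405t + 675 = ((1/2)t + 9/2)(2t^3 + 4t^2 - 30t - 72) + (81t^2 + 576t + 999)
  2t^3 + 4t^2 - 30t - 72 = ((2/81)t - 92/729)(81t^2 + 576t + 999) + ((1460/81)t + 1460/27)
  81t^2 + 576t + 999 = ((6561/1460)t + 26973/1460)((1460/81)t + 1460/27) + (0)
Last nonzero remainder: (1460/81)t + 1460/27. Dividing through by 1460/81 gives the monic gcd t + 3.

t + 3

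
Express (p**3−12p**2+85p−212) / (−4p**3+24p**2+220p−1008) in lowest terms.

(−p**2+8p−53)/(4p**2−8p−252)

Euclidean algorithm in ℚ[p]:
  p**3−12p**2+85p−212 = (−1/4)(−4p**3+24p**2+220p−1008) + (−6p**2+140p−464)
  −4p**3+24p**2+220p−1008 = ((2/3)p+104/9)(−6p**2+140p−464) + (−(9796/9)p+39184/9)
  −6p**2+140p−464 = ((27/4898)p−261/2449)(−(9796/9)p+39184/9) + (0)
Last nonzero remainder: −(9796/9)p+39184/9. Dividing through by −9796/9 gives the monic gcd p−4.
Cancel p−4 from numerator and denominator to get the reduced form.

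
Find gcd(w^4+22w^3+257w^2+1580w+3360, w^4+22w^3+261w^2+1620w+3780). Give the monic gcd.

By polynomial division,
  w^4+22w^3+257w^2+1580w+3360 = (w^4+22w^3+261w^2+1620w+3780) + (-4w^2-40w-420)
  w^4+22w^3+261w^2+1620w+3780 = (-(1/4)w^2-3w-9)(-4w^2-40w-420) + (0)
Last nonzero remainder: -4w^2-40w-420. Dividing through by -4 gives the monic gcd w^2+10w+105.

w^2+10w+105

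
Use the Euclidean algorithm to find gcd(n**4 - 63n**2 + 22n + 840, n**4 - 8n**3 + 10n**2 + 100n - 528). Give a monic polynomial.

n**2 - 2n - 24

Apply the Euclidean algorithm:
  n**4 - 63n**2 + 22n + 840 = (n**4 - 8n**3 + 10n**2 + 100n - 528) + (8n**3 - 73n**2 - 78n + 1368)
  n**4 - 8n**3 + 10n**2 + 100n - 528 = ((1/8)n + 9/64)(8n**3 - 73n**2 - 78n + 1368) + ((1921/64)n**2 - (1921/32)n - 5763/8)
  8n**3 - 73n**2 - 78n + 1368 = ((512/1921)n - 3648/1921)((1921/64)n**2 - (1921/32)n - 5763/8) + (0)
Last nonzero remainder: (1921/64)n**2 - (1921/32)n - 5763/8. Dividing through by 1921/64 gives the monic gcd n**2 - 2n - 24.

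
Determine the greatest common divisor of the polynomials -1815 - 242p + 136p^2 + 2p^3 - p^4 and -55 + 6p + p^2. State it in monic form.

Repeated division with remainder:
  -p^4 + 2p^3 + 136p^2 - 242p - 1815 = (-p^2 + 8p + 33)(p^2 + 6p - 55) + (0)
The last nonzero remainder p^2 + 6p - 55 is already monic.

-55 + 6p + p^2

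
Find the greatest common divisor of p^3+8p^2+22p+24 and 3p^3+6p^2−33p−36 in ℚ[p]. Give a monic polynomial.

p+4

Euclidean algorithm in ℚ[p]:
  p^3+8p^2+22p+24 = (1/3)(3p^3+6p^2−33p−36) + (6p^2+33p+36)
  3p^3+6p^2−33p−36 = ((1/2)p−7/4)(6p^2+33p+36) + ((27/4)p+27)
  6p^2+33p+36 = ((8/9)p+4/3)((27/4)p+27) + (0)
Last nonzero remainder: (27/4)p+27. Dividing through by 27/4 gives the monic gcd p+4.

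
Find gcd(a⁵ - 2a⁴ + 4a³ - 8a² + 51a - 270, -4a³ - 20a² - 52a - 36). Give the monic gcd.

By polynomial division,
  a⁵ - 2a⁴ + 4a³ - 8a² + 51a - 270 = (-(1/4)a² + (7/4)a - 13/2)(-4a³ - 20a² - 52a - 36) + (-56a² - 224a - 504)
  -4a³ - 20a² - 52a - 36 = ((1/14)a + 1/14)(-56a² - 224a - 504) + (0)
Last nonzero remainder: -56a² - 224a - 504. Dividing through by -56 gives the monic gcd a² + 4a + 9.

a² + 4a + 9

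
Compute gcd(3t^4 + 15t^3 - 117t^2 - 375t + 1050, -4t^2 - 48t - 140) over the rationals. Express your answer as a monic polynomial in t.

Euclidean algorithm in ℚ[t]:
  3t^4 + 15t^3 - 117t^2 - 375t + 1050 = (-(3/4)t^2 + (21/4)t - 15/2)(-4t^2 - 48t - 140) + (0)
Last nonzero remainder: -4t^2 - 48t - 140. Dividing through by -4 gives the monic gcd t^2 + 12t + 35.

t^2 + 12t + 35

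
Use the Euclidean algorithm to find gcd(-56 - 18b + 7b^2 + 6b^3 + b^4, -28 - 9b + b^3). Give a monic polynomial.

Repeated division with remainder:
  b^4 + 6b^3 + 7b^2 - 18b - 56 = (b + 6)(b^3 - 9b - 28) + (16b^2 + 64b + 112)
  b^3 - 9b - 28 = ((1/16)b - 1/4)(16b^2 + 64b + 112) + (0)
Last nonzero remainder: 16b^2 + 64b + 112. Dividing through by 16 gives the monic gcd b^2 + 4b + 7.

7 + 4b + b^2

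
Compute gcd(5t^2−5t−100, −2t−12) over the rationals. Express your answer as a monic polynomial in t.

Apply the Euclidean algorithm:
  5t^2−5t−100 = (−(5/2)t+35/2)(−2t−12) + (110)
  −2t−12 = (−(1/55)t−6/55)(110) + (0)
The last nonzero remainder is the constant 110, so the polynomials are coprime and gcd = 1.

1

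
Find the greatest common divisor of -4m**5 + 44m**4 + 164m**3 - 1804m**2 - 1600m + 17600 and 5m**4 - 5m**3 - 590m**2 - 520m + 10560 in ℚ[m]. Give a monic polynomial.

Repeated division with remainder:
  -4m**5 + 44m**4 + 164m**3 - 1804m**2 - 1600m + 17600 = (-(4/5)m + 8)(5m**4 - 5m**3 - 590m**2 - 520m + 10560) + (-268m**3 + 2500m**2 + 11008m - 66880)
  5m**4 - 5m**3 - 590m**2 - 520m + 10560 = (-(5/268)m - 1395/8978)(-268m**3 + 2500m**2 + 11008m - 66880) + ((17160/4489)m**2 - (257400/4489)m + 755040/4489)
  -268m**3 + 2500m**2 + 11008m - 66880 = (-(300763/4290)m - 170582/429)((17160/4489)m**2 - (257400/4489)m + 755040/4489) + (0)
Last nonzero remainder: (17160/4489)m**2 - (257400/4489)m + 755040/4489. Dividing through by 17160/4489 gives the monic gcd m**2 - 15m + 44.

m**2 - 15m + 44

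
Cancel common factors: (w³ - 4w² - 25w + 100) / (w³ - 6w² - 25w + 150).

(w - 4)/(w - 6)

Apply the Euclidean algorithm:
  w³ - 4w² - 25w + 100 = (w³ - 6w² - 25w + 150) + (2w² - 50)
  w³ - 6w² - 25w + 150 = ((1/2)w - 3)(2w² - 50) + (0)
Last nonzero remainder: 2w² - 50. Dividing through by 2 gives the monic gcd w² - 25.
Cancel w² - 25 from numerator and denominator to get the reduced form.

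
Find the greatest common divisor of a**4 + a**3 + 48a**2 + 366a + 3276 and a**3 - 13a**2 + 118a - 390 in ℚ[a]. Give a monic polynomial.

a**2 - 8a + 78

Repeated division with remainder:
  a**4 + a**3 + 48a**2 + 366a + 3276 = (a + 14)(a**3 - 13a**2 + 118a - 390) + (112a**2 - 896a + 8736)
  a**3 - 13a**2 + 118a - 390 = ((1/112)a - 5/112)(112a**2 - 896a + 8736) + (0)
Last nonzero remainder: 112a**2 - 896a + 8736. Dividing through by 112 gives the monic gcd a**2 - 8a + 78.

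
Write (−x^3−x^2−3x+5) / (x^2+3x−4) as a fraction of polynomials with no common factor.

Euclidean algorithm in ℚ[x]:
  −x^3−x^2−3x+5 = (−x+2)(x^2+3x−4) + (−13x+13)
  x^2+3x−4 = (−(1/13)x−4/13)(−13x+13) + (0)
Last nonzero remainder: −13x+13. Dividing through by −13 gives the monic gcd x−1.
Cancel x−1 from numerator and denominator to get the reduced form.

(−x^2−2x−5)/(x+4)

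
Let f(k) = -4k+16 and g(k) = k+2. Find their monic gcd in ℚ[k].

1

Euclidean algorithm in ℚ[k]:
  -4k+16 = (-4)(k+2) + (24)
  k+2 = ((1/24)k+1/12)(24) + (0)
The last nonzero remainder is the constant 24, so the polynomials are coprime and gcd = 1.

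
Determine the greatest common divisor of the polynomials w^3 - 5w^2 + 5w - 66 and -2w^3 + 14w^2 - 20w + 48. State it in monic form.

w - 6

Repeated division with remainder:
  w^3 - 5w^2 + 5w - 66 = (-1/2)(-2w^3 + 14w^2 - 20w + 48) + (2w^2 - 5w - 42)
  -2w^3 + 14w^2 - 20w + 48 = (-w + 9/2)(2w^2 - 5w - 42) + (-(79/2)w + 237)
  2w^2 - 5w - 42 = (-(4/79)w - 14/79)(-(79/2)w + 237) + (0)
Last nonzero remainder: -(79/2)w + 237. Dividing through by -79/2 gives the monic gcd w - 6.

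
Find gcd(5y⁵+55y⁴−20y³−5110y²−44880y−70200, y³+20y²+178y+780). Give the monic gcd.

Euclidean algorithm in ℚ[y]:
  5y⁵+55y⁴−20y³−5110y²−44880y−70200 = (5y²−45y−10)(y³+20y²+178y+780) + (−800y²−8000y−62400)
  y³+20y²+178y+780 = (−(1/800)y−1/80)(−800y²−8000y−62400) + (0)
Last nonzero remainder: −800y²−8000y−62400. Dividing through by −800 gives the monic gcd y²+10y+78.

y²+10y+78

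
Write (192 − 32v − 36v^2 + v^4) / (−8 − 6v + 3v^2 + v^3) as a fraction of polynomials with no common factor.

(−24 − 2v + v^2)/(1 + v)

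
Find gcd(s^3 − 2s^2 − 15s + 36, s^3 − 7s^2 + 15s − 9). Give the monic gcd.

Repeated division with remainder:
  s^3 − 2s^2 − 15s + 36 = (s^3 − 7s^2 + 15s − 9) + (5s^2 − 30s + 45)
  s^3 − 7s^2 + 15s − 9 = ((1/5)s − 1/5)(5s^2 − 30s + 45) + (0)
Last nonzero remainder: 5s^2 − 30s + 45. Dividing through by 5 gives the monic gcd s^2 − 6s + 9.

s^2 − 6s + 9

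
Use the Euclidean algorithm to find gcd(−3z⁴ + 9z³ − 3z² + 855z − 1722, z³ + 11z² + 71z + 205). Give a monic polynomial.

Euclidean algorithm in ℚ[z]:
  −3z⁴ + 9z³ − 3z² + 855z − 1722 = (−3z + 42)(z³ + 11z² + 71z + 205) + (−252z² − 1512z − 10332)
  z³ + 11z² + 71z + 205 = (−(1/252)z − 5/252)(−252z² − 1512z − 10332) + (0)
Last nonzero remainder: −252z² − 1512z − 10332. Dividing through by −252 gives the monic gcd z² + 6z + 41.

z² + 6z + 41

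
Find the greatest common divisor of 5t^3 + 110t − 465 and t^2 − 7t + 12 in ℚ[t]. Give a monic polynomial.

Repeated division with remainder:
  5t^3 + 110t − 465 = (5t + 35)(t^2 − 7t + 12) + (295t − 885)
  t^2 − 7t + 12 = ((1/295)t − 4/295)(295t − 885) + (0)
Last nonzero remainder: 295t − 885. Dividing through by 295 gives the monic gcd t − 3.

t − 3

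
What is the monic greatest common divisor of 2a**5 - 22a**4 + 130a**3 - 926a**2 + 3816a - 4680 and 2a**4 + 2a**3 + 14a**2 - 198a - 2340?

a**3 - 4a**2 + 27a - 234

Euclidean algorithm in ℚ[a]:
  2a**5 - 22a**4 + 130a**3 - 926a**2 + 3816a - 4680 = (a - 12)(2a**4 + 2a**3 + 14a**2 - 198a - 2340) + (140a**3 - 560a**2 + 3780a - 32760)
  2a**4 + 2a**3 + 14a**2 - 198a - 2340 = ((1/70)a + 1/14)(140a**3 - 560a**2 + 3780a - 32760) + (0)
Last nonzero remainder: 140a**3 - 560a**2 + 3780a - 32760. Dividing through by 140 gives the monic gcd a**3 - 4a**2 + 27a - 234.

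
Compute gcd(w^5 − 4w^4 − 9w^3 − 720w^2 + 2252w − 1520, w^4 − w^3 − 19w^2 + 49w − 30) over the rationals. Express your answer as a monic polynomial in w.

w^2 − 3w + 2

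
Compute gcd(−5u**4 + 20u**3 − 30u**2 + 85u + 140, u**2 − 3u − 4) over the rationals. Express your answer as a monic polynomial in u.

u**2 − 3u − 4

Repeated division with remainder:
  −5u**4 + 20u**3 − 30u**2 + 85u + 140 = (−5u**2 + 5u − 35)(u**2 − 3u − 4) + (0)
The last nonzero remainder u**2 − 3u − 4 is already monic.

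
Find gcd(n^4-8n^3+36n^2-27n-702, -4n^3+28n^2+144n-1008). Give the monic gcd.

n-6

Apply the Euclidean algorithm:
  n^4-8n^3+36n^2-27n-702 = (-(1/4)n+1/4)(-4n^3+28n^2+144n-1008) + (65n^2-315n-450)
  -4n^3+28n^2+144n-1008 = (-(4/65)n+112/845)(65n^2-315n-450) + ((26712/169)n-160272/169)
  65n^2-315n-450 = ((10985/26712)n+4225/8904)((26712/169)n-160272/169) + (0)
Last nonzero remainder: (26712/169)n-160272/169. Dividing through by 26712/169 gives the monic gcd n-6.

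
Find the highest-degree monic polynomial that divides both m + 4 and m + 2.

1

Apply the Euclidean algorithm:
  m + 4 = (m + 2) + (2)
  m + 2 = ((1/2)m + 1)(2) + (0)
The last nonzero remainder is the constant 2, so the polynomials are coprime and gcd = 1.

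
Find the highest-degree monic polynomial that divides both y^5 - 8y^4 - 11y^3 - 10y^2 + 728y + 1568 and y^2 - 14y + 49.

Repeated division with remainder:
  y^5 - 8y^4 - 11y^3 - 10y^2 + 728y + 1568 = (y^3 + 6y^2 + 24y + 32)(y^2 - 14y + 49) + (0)
The last nonzero remainder y^2 - 14y + 49 is already monic.

y^2 - 14y + 49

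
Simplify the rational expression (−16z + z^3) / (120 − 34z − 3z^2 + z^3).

(4z + z^2)/(−30 + z + z^2)

Repeated division with remainder:
  z^3 − 16z = (z^3 − 3z^2 − 34z + 120) + (3z^2 + 18z − 120)
  z^3 − 3z^2 − 34z + 120 = ((1/3)z − 3)(3z^2 + 18z − 120) + (60z − 240)
  3z^2 + 18z − 120 = ((1/20)z + 1/2)(60z − 240) + (0)
Last nonzero remainder: 60z − 240. Dividing through by 60 gives the monic gcd z − 4.
Cancel z − 4 from numerator and denominator to get the reduced form.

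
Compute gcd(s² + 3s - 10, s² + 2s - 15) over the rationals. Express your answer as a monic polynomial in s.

s + 5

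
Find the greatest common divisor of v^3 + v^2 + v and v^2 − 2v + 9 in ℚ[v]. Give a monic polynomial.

1

Repeated division with remainder:
  v^3 + v^2 + v = (v + 3)(v^2 − 2v + 9) + (−2v − 27)
  v^2 − 2v + 9 = (−(1/2)v + 31/4)(−2v − 27) + (873/4)
  −2v − 27 = (−(8/873)v − 12/97)(873/4) + (0)
The last nonzero remainder is the constant 873/4, so the polynomials are coprime and gcd = 1.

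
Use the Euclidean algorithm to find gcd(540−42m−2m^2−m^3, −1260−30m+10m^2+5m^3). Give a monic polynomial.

Apply the Euclidean algorithm:
  −m^3−2m^2−42m+540 = (−1/5)(5m^3+10m^2−30m−1260) + (−48m+288)
  5m^3+10m^2−30m−1260 = (−(5/48)m^2−(5/6)m−35/8)(−48m+288) + (0)
Last nonzero remainder: −48m+288. Dividing through by −48 gives the monic gcd m−6.

−6+m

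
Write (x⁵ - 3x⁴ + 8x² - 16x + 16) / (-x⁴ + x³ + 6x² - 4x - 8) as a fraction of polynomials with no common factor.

(-x² + x - 2)/(x + 1)

By polynomial division,
  x⁵ - 3x⁴ + 8x² - 16x + 16 = (-x + 2)(-x⁴ + x³ + 6x² - 4x - 8) + (4x³ - 8x² - 16x + 32)
  -x⁴ + x³ + 6x² - 4x - 8 = (-(1/4)x - 1/4)(4x³ - 8x² - 16x + 32) + (0)
Last nonzero remainder: 4x³ - 8x² - 16x + 32. Dividing through by 4 gives the monic gcd x³ - 2x² - 4x + 8.
Cancel x³ - 2x² - 4x + 8 from numerator and denominator to get the reduced form.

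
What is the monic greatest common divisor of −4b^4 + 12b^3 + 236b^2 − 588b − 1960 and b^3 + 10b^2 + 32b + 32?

Apply the Euclidean algorithm:
  −4b^4 + 12b^3 + 236b^2 − 588b − 1960 = (−4b + 52)(b^3 + 10b^2 + 32b + 32) + (−156b^2 − 2124b − 3624)
  b^3 + 10b^2 + 32b + 32 = (−(1/156)b + 47/2028)(−156b^2 − 2124b − 3624) + ((9801/169)b + 19602/169)
  −156b^2 − 2124b − 3624 = (−(8788/3267)b − 102076/3267)((9801/169)b + 19602/169) + (0)
Last nonzero remainder: (9801/169)b + 19602/169. Dividing through by 9801/169 gives the monic gcd b + 2.

b + 2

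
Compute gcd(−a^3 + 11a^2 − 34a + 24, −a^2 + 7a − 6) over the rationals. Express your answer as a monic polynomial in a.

Euclidean algorithm in ℚ[a]:
  −a^3 + 11a^2 − 34a + 24 = (a − 4)(−a^2 + 7a − 6) + (0)
Last nonzero remainder: −a^2 + 7a − 6. Dividing through by −1 gives the monic gcd a^2 − 7a + 6.

a^2 − 7a + 6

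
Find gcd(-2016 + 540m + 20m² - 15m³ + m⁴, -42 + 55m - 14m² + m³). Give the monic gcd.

42 - 13m + m²

Repeated division with remainder:
  m⁴ - 15m³ + 20m² + 540m - 2016 = (m - 1)(m³ - 14m² + 55m - 42) + (-49m² + 637m - 2058)
  m³ - 14m² + 55m - 42 = (-(1/49)m + 1/49)(-49m² + 637m - 2058) + (0)
Last nonzero remainder: -49m² + 637m - 2058. Dividing through by -49 gives the monic gcd m² - 13m + 42.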